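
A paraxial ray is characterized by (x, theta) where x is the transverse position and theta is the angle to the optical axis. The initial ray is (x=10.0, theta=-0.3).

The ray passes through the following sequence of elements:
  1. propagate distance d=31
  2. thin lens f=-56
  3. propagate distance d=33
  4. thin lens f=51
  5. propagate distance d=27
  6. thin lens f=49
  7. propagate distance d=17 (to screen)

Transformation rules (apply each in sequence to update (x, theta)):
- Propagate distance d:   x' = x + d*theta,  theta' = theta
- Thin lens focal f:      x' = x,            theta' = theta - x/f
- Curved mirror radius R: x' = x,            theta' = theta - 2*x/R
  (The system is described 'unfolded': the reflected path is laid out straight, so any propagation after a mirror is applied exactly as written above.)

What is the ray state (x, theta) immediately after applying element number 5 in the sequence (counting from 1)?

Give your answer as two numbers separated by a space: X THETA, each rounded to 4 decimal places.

Answer: -11.8978 -0.1152

Derivation:
Initial: x=10.0000 theta=-0.3000
After 1 (propagate distance d=31): x=0.7000 theta=-0.3000
After 2 (thin lens f=-56): x=0.7000 theta=-0.2875
After 3 (propagate distance d=33): x=-8.7875 theta=-0.2875
After 4 (thin lens f=51): x=-8.7875 theta=-47/408 (≈-0.1152)
After 5 (propagate distance d=27): x=-16181/1360 (≈-11.8978) theta=-47/408 (≈-0.1152)
Rounded to 4 decimal places: x = -11.8978, theta = -0.1152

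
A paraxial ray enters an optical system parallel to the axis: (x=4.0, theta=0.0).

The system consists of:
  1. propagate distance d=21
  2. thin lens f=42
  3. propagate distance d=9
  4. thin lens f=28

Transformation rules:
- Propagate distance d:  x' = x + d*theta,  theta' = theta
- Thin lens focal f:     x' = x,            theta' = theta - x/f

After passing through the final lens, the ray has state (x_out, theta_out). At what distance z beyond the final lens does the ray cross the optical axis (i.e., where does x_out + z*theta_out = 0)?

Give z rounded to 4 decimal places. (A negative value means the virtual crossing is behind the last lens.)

Answer: 15.1475

Derivation:
Initial: x=4.0000 theta=0.0000
After 1 (propagate distance d=21): x=4.0000 theta=0.0000
After 2 (thin lens f=42): x=4.0000 theta=-2/21 (≈-0.0952)
After 3 (propagate distance d=9): x=22/7 (≈3.1429) theta=-2/21 (≈-0.0952)
After 4 (thin lens f=28): x=22/7 (≈3.1429) theta=-61/294 (≈-0.2075)
z_focus = -x_out/theta_out = -(22/7)/(-61/294) = 924/61 ≈ 15.1475
Rounded to 4 decimal places: z = 15.1475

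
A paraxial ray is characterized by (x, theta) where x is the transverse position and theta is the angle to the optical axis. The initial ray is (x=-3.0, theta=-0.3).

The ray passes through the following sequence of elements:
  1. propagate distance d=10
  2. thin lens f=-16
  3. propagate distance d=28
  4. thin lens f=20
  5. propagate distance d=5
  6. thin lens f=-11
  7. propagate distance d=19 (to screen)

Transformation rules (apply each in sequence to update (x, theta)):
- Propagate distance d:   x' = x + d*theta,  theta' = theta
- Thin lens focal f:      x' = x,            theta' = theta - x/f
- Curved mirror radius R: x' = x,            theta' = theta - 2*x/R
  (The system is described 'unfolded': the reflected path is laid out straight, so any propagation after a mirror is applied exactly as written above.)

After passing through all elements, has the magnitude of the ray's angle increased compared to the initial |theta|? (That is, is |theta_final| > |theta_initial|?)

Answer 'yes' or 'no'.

Answer: yes

Derivation:
Initial: x=-3.0000 theta=-0.3000
After 1 (propagate distance d=10): x=-6.0000 theta=-0.3000
After 2 (thin lens f=-16): x=-6.0000 theta=-0.6750
After 3 (propagate distance d=28): x=-24.9000 theta=-0.6750
After 4 (thin lens f=20): x=-24.9000 theta=0.5700
After 5 (propagate distance d=5): x=-22.0500 theta=0.5700
After 6 (thin lens f=-11): x=-22.0500 theta=-789/550 (≈-1.4345)
After 7 (propagate distance d=19 (to screen)): x=-54237/1100 (≈-49.3064) theta=-789/550 (≈-1.4345)
|theta_initial|=0.3000 |theta_final|=789/550 (≈1.4345) -> increased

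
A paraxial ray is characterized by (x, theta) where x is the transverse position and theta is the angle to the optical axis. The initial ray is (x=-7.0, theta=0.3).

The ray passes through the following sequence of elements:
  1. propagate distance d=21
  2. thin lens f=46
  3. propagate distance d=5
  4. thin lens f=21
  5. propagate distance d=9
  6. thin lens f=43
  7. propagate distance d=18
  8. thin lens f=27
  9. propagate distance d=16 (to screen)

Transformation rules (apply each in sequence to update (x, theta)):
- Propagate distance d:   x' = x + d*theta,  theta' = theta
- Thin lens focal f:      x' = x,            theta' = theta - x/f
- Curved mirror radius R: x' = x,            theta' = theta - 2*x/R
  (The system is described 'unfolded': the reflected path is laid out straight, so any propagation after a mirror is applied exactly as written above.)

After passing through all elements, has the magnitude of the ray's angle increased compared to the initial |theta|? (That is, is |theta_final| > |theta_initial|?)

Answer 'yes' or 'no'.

Initial: x=-7.0000 theta=0.3000
After 1 (propagate distance d=21): x=-0.7000 theta=0.3000
After 2 (thin lens f=46): x=-0.7000 theta=29/92 (≈0.3152)
After 3 (propagate distance d=5): x=403/460 (≈0.8761) theta=29/92 (≈0.3152)
After 4 (thin lens f=21): x=403/460 (≈0.8761) theta=1321/4830 (≈0.2735)
After 5 (propagate distance d=9): x=10747/3220 (≈3.3376) theta=1321/4830 (≈0.2735)
After 6 (thin lens f=43): x=10747/3220 (≈3.3376) theta=16273/83076 (≈0.1959)
After 7 (propagate distance d=18): x=950311/138460 (≈6.8634) theta=16273/83076 (≈0.1959)
After 8 (thin lens f=27): x=950311/138460 (≈6.8634) theta=-109013/1869210 (≈-0.0583)
After 9 (propagate distance d=16 (to screen)): x=22169981/3738420 (≈5.9303) theta=-109013/1869210 (≈-0.0583)
|theta_initial|=0.3000 |theta_final|=109013/1869210 (≈0.0583) -> not increased

Answer: no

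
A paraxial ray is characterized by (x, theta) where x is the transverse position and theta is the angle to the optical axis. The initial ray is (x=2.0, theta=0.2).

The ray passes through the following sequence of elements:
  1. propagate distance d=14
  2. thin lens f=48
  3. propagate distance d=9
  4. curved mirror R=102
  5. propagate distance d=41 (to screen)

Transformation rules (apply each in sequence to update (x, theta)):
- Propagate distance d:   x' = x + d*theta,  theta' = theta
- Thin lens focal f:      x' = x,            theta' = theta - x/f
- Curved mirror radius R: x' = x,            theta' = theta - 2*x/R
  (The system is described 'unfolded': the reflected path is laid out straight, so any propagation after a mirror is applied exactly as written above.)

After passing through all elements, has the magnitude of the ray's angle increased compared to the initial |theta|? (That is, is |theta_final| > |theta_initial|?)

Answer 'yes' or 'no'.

Initial: x=2.0000 theta=0.2000
After 1 (propagate distance d=14): x=4.8000 theta=0.2000
After 2 (thin lens f=48): x=4.8000 theta=0.1000
After 3 (propagate distance d=9): x=5.7000 theta=0.1000
After 4 (curved mirror R=102): x=5.7000 theta=-1/85 (≈-0.0118)
After 5 (propagate distance d=41 (to screen)): x=887/170 (≈5.2176) theta=-1/85 (≈-0.0118)
|theta_initial|=0.2000 |theta_final|=1/85 (≈0.0118) -> not increased

Answer: no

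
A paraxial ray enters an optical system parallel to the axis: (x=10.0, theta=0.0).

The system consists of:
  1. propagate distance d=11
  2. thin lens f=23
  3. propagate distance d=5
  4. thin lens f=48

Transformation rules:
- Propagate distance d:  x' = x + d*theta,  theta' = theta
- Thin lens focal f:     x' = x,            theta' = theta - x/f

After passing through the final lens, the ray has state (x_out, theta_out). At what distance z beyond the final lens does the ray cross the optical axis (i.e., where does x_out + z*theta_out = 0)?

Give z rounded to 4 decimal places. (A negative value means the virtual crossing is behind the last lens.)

Answer: 13.0909

Derivation:
Initial: x=10.0000 theta=0.0000
After 1 (propagate distance d=11): x=10.0000 theta=0.0000
After 2 (thin lens f=23): x=10.0000 theta=-10/23 (≈-0.4348)
After 3 (propagate distance d=5): x=180/23 (≈7.8261) theta=-10/23 (≈-0.4348)
After 4 (thin lens f=48): x=180/23 (≈7.8261) theta=-55/92 (≈-0.5978)
z_focus = -x_out/theta_out = -(180/23)/(-55/92) = 144/11 ≈ 13.0909
Rounded to 4 decimal places: z = 13.0909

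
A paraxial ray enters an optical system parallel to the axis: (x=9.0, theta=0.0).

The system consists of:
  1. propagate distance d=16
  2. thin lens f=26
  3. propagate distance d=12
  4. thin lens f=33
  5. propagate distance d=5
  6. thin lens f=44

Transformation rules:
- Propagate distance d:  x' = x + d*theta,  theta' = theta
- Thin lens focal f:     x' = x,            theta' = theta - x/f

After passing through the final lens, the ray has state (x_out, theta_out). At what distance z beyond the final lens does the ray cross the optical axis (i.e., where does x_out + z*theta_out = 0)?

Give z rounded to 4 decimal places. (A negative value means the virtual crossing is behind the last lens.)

Initial: x=9.0000 theta=0.0000
After 1 (propagate distance d=16): x=9.0000 theta=0.0000
After 2 (thin lens f=26): x=9.0000 theta=-9/26 (≈-0.3462)
After 3 (propagate distance d=12): x=63/13 (≈4.8462) theta=-9/26 (≈-0.3462)
After 4 (thin lens f=33): x=63/13 (≈4.8462) theta=-141/286 (≈-0.4930)
After 5 (propagate distance d=5): x=681/286 (≈2.3811) theta=-141/286 (≈-0.4930)
After 6 (thin lens f=44): x=681/286 (≈2.3811) theta=-6885/12584 (≈-0.5471)
z_focus = -x_out/theta_out = -(681/286)/(-6885/12584) = 9988/2295 ≈ 4.3521
Rounded to 4 decimal places: z = 4.3521

Answer: 4.3521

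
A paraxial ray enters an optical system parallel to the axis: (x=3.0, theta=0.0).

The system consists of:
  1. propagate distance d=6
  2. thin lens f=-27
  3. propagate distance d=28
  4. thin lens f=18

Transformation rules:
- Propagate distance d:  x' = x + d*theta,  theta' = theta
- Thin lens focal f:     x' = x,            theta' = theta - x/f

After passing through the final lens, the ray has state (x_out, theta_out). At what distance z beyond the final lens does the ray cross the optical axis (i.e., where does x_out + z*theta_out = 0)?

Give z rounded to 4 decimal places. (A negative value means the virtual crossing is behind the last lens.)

Initial: x=3.0000 theta=0.0000
After 1 (propagate distance d=6): x=3.0000 theta=0.0000
After 2 (thin lens f=-27): x=3.0000 theta=1/9 (≈0.1111)
After 3 (propagate distance d=28): x=55/9 (≈6.1111) theta=1/9 (≈0.1111)
After 4 (thin lens f=18): x=55/9 (≈6.1111) theta=-37/162 (≈-0.2284)
z_focus = -x_out/theta_out = -(55/9)/(-37/162) = 990/37 ≈ 26.7568
Rounded to 4 decimal places: z = 26.7568

Answer: 26.7568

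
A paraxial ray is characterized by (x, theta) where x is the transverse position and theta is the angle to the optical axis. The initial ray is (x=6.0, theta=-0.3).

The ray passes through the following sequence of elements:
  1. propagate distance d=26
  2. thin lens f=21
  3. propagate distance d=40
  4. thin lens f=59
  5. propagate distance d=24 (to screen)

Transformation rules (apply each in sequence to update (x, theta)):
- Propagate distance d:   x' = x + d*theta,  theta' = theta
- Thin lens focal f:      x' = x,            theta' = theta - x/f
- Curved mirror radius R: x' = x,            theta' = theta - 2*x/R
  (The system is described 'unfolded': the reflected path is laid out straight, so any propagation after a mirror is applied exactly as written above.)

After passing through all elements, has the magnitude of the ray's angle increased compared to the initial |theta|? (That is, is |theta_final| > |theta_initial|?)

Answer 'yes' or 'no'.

Answer: no

Derivation:
Initial: x=6.0000 theta=-0.3000
After 1 (propagate distance d=26): x=-1.8000 theta=-0.3000
After 2 (thin lens f=21): x=-1.8000 theta=-3/14 (≈-0.2143)
After 3 (propagate distance d=40): x=-363/35 (≈-10.3714) theta=-3/14 (≈-0.2143)
After 4 (thin lens f=59): x=-363/35 (≈-10.3714) theta=-159/4130 (≈-0.0385)
After 5 (propagate distance d=24 (to screen)): x=-4665/413 (≈-11.2954) theta=-159/4130 (≈-0.0385)
|theta_initial|=0.3000 |theta_final|=159/4130 (≈0.0385) -> not increased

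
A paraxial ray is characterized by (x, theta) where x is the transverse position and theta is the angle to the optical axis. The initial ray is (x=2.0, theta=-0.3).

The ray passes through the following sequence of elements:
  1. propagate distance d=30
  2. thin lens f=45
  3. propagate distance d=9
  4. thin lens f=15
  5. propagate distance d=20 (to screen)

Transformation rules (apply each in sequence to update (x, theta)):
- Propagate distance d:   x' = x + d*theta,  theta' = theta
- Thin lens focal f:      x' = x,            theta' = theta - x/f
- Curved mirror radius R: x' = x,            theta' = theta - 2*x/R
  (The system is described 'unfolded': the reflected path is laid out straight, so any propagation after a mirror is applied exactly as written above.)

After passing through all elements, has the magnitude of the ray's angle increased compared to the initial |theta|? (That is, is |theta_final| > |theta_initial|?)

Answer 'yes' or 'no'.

Initial: x=2.0000 theta=-0.3000
After 1 (propagate distance d=30): x=-7.0000 theta=-0.3000
After 2 (thin lens f=45): x=-7.0000 theta=-13/90 (≈-0.1444)
After 3 (propagate distance d=9): x=-8.3000 theta=-13/90 (≈-0.1444)
After 4 (thin lens f=15): x=-8.3000 theta=92/225 (≈0.4089)
After 5 (propagate distance d=20 (to screen)): x=-11/90 (≈-0.1222) theta=92/225 (≈0.4089)
|theta_initial|=0.3000 |theta_final|=92/225 (≈0.4089) -> increased

Answer: yes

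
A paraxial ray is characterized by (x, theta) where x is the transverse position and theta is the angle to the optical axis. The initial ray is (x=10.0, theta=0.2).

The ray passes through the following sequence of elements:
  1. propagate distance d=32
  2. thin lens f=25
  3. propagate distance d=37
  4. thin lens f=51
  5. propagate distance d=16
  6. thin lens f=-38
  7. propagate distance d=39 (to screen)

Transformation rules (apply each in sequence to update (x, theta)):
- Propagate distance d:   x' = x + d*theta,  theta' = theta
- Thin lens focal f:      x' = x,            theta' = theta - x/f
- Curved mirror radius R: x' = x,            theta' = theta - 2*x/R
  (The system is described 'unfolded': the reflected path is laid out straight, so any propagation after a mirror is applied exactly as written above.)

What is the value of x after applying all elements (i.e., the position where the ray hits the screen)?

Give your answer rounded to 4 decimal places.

Answer: -32.8634

Derivation:
Initial: x=10.0000 theta=0.2000
After 1 (propagate distance d=32): x=16.4000 theta=0.2000
After 2 (thin lens f=25): x=16.4000 theta=-0.4560
After 3 (propagate distance d=37): x=-0.4720 theta=-0.4560
After 4 (thin lens f=51): x=-0.4720 theta=-2848/6375 (≈-0.4467)
After 5 (propagate distance d=16): x=-48577/6375 (≈-7.6199) theta=-2848/6375 (≈-0.4467)
After 6 (thin lens f=-38): x=-48577/6375 (≈-7.6199) theta=-52267/80750 (≈-0.6473)
After 7 (propagate distance d=39 (to screen)): x=-1592233/48450 (≈-32.8634) theta=-52267/80750 (≈-0.6473)
Rounded to 4 decimal places: x = -32.8634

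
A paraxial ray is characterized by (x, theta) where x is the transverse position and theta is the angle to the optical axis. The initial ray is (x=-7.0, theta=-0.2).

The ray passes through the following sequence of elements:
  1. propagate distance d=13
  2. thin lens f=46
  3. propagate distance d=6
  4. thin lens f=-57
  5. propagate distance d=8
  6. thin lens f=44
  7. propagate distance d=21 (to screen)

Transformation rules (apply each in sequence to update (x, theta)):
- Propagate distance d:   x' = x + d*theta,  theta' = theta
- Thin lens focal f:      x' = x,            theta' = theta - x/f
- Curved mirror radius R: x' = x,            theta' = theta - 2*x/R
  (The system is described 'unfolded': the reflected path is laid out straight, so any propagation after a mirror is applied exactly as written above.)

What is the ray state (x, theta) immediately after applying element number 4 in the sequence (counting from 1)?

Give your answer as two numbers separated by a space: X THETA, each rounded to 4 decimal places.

Initial: x=-7.0000 theta=-0.2000
After 1 (propagate distance d=13): x=-9.6000 theta=-0.2000
After 2 (thin lens f=46): x=-9.6000 theta=1/115 (≈0.0087)
After 3 (propagate distance d=6): x=-1098/115 (≈-9.5478) theta=1/115 (≈0.0087)
After 4 (thin lens f=-57): x=-1098/115 (≈-9.5478) theta=-347/2185 (≈-0.1588)
Rounded to 4 decimal places: x = -9.5478, theta = -0.1588

Answer: -9.5478 -0.1588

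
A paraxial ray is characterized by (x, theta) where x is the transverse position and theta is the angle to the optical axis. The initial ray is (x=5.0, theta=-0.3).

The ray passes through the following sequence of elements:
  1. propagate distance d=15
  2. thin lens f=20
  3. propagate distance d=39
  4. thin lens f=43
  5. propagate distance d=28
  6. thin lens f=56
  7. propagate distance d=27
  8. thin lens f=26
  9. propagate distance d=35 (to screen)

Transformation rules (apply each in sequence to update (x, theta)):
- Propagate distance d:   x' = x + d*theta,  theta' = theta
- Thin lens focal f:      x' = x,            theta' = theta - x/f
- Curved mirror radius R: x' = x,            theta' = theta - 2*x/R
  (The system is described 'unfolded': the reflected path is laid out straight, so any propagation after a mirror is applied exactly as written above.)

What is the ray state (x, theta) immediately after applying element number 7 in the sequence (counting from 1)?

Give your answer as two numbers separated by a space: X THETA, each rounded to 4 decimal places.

Initial: x=5.0000 theta=-0.3000
After 1 (propagate distance d=15): x=0.5000 theta=-0.3000
After 2 (thin lens f=20): x=0.5000 theta=-0.3250
After 3 (propagate distance d=39): x=-12.1750 theta=-0.3250
After 4 (thin lens f=43): x=-12.1750 theta=-9/215 (≈-0.0419)
After 5 (propagate distance d=28): x=-22957/1720 (≈-13.3471) theta=-9/215 (≈-0.0419)
After 6 (thin lens f=56): x=-22957/1720 (≈-13.3471) theta=3785/19264 (≈0.1965)
After 7 (propagate distance d=27): x=-774617/96320 (≈-8.0421) theta=3785/19264 (≈0.1965)
Rounded to 4 decimal places: x = -8.0421, theta = 0.1965

Answer: -8.0421 0.1965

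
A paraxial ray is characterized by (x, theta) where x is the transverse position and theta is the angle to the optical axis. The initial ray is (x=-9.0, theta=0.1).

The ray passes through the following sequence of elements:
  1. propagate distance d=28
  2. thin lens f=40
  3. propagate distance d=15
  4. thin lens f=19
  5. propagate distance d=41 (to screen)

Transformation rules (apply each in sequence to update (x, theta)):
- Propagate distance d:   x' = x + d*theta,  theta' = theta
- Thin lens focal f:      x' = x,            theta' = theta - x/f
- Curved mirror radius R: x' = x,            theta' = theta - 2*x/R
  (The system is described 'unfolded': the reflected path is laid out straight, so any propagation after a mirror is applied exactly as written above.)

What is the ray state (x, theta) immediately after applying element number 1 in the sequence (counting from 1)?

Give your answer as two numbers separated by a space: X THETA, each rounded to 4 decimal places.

Initial: x=-9.0000 theta=0.1000
After 1 (propagate distance d=28): x=-6.2000 theta=0.1000
Rounded to 4 decimal places: x = -6.2000, theta = 0.1000

Answer: -6.2000 0.1000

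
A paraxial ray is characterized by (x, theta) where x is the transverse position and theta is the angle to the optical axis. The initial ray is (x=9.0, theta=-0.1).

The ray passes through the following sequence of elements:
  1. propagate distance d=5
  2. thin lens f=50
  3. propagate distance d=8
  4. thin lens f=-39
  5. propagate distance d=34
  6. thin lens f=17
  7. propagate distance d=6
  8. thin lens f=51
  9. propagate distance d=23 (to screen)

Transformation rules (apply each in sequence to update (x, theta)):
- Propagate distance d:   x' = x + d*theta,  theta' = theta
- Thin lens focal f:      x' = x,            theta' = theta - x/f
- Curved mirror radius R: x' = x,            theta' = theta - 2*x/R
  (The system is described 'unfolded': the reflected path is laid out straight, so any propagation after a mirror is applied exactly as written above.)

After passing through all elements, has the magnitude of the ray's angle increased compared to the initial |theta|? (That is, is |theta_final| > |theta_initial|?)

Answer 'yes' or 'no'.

Answer: yes

Derivation:
Initial: x=9.0000 theta=-0.1000
After 1 (propagate distance d=5): x=8.5000 theta=-0.1000
After 2 (thin lens f=50): x=8.5000 theta=-0.2700
After 3 (propagate distance d=8): x=6.3400 theta=-0.2700
After 4 (thin lens f=-39): x=6.3400 theta=-419/3900 (≈-0.1074)
After 5 (propagate distance d=34): x=524/195 (≈2.6872) theta=-419/3900 (≈-0.1074)
After 6 (thin lens f=17): x=524/195 (≈2.6872) theta=-17603/66300 (≈-0.2655)
After 7 (propagate distance d=6): x=36271/33150 (≈1.0941) theta=-17603/66300 (≈-0.2655)
After 8 (thin lens f=51): x=36271/33150 (≈1.0941) theta=-194059/676260 (≈-0.2870)
After 9 (propagate distance d=23 (to screen)): x=-18617143/3381300 (≈-5.5059) theta=-194059/676260 (≈-0.2870)
|theta_initial|=0.1000 |theta_final|=194059/676260 (≈0.2870) -> increased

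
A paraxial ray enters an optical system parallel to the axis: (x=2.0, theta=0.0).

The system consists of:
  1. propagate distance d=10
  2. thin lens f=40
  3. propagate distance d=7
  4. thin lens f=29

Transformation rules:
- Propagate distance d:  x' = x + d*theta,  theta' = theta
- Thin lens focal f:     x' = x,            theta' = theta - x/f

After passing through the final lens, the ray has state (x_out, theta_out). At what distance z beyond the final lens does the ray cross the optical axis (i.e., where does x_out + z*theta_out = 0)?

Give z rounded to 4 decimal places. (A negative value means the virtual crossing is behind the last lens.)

Initial: x=2.0000 theta=0.0000
After 1 (propagate distance d=10): x=2.0000 theta=0.0000
After 2 (thin lens f=40): x=2.0000 theta=-0.0500
After 3 (propagate distance d=7): x=1.6500 theta=-0.0500
After 4 (thin lens f=29): x=1.6500 theta=-31/290 (≈-0.1069)
z_focus = -x_out/theta_out = -(1.6500)/(-31/290) = 957/62 ≈ 15.4355
Rounded to 4 decimal places: z = 15.4355

Answer: 15.4355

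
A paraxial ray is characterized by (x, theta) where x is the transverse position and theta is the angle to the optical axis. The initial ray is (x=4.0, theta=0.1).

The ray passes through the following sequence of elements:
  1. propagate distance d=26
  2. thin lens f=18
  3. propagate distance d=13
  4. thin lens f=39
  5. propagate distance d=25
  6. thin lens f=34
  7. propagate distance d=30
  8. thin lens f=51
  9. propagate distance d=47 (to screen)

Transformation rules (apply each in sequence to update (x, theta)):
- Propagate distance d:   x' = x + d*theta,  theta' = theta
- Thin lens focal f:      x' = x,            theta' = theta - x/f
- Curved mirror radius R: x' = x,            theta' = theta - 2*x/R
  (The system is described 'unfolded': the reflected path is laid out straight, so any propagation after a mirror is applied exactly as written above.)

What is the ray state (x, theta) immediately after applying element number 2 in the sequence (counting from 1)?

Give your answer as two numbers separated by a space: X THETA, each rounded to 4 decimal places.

Initial: x=4.0000 theta=0.1000
After 1 (propagate distance d=26): x=6.6000 theta=0.1000
After 2 (thin lens f=18): x=6.6000 theta=-4/15 (≈-0.2667)
Rounded to 4 decimal places: x = 6.6000, theta = -0.2667

Answer: 6.6000 -0.2667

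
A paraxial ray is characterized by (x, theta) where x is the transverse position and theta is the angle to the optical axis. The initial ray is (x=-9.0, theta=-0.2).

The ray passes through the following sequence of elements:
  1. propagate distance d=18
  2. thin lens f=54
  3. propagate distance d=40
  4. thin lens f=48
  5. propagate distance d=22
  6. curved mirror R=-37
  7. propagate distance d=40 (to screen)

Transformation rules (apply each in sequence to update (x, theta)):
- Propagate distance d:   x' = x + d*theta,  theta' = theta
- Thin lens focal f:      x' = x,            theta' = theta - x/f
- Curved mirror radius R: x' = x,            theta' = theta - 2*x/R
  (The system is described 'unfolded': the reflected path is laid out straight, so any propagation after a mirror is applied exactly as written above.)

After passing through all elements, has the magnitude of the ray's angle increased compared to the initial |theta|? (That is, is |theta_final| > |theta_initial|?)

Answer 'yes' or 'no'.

Answer: no

Derivation:
Initial: x=-9.0000 theta=-0.2000
After 1 (propagate distance d=18): x=-12.6000 theta=-0.2000
After 2 (thin lens f=54): x=-12.6000 theta=1/30 (≈0.0333)
After 3 (propagate distance d=40): x=-169/15 (≈-11.2667) theta=1/30 (≈0.0333)
After 4 (thin lens f=48): x=-169/15 (≈-11.2667) theta=193/720 (≈0.2681)
After 5 (propagate distance d=22): x=-1933/360 (≈-5.3694) theta=193/720 (≈0.2681)
After 6 (curved mirror R=-37): x=-1933/360 (≈-5.3694) theta=-197/8880 (≈-0.0222)
After 7 (propagate distance d=40 (to screen)): x=-83341/13320 (≈-6.2568) theta=-197/8880 (≈-0.0222)
|theta_initial|=0.2000 |theta_final|=197/8880 (≈0.0222) -> not increased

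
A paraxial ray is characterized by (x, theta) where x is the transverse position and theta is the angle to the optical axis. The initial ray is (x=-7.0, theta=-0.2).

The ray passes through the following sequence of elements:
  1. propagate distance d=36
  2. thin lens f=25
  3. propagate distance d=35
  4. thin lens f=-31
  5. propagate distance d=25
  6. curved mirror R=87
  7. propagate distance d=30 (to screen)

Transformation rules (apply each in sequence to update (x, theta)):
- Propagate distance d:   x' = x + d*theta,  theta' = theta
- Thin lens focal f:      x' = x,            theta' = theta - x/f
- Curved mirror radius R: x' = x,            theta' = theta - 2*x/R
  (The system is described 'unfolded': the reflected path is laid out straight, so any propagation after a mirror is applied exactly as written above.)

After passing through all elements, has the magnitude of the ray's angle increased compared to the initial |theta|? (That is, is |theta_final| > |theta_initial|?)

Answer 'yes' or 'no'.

Answer: no

Derivation:
Initial: x=-7.0000 theta=-0.2000
After 1 (propagate distance d=36): x=-14.2000 theta=-0.2000
After 2 (thin lens f=25): x=-14.2000 theta=0.3680
After 3 (propagate distance d=35): x=-1.3200 theta=0.3680
After 4 (thin lens f=-31): x=-1.3200 theta=1261/3875 (≈0.3254)
After 5 (propagate distance d=25): x=5282/775 (≈6.8155) theta=1261/3875 (≈0.3254)
After 6 (curved mirror R=87): x=5282/775 (≈6.8155) theta=56887/337125 (≈0.1687)
After 7 (propagate distance d=30 (to screen)): x=266952/22475 (≈11.8777) theta=56887/337125 (≈0.1687)
|theta_initial|=0.2000 |theta_final|=56887/337125 (≈0.1687) -> not increased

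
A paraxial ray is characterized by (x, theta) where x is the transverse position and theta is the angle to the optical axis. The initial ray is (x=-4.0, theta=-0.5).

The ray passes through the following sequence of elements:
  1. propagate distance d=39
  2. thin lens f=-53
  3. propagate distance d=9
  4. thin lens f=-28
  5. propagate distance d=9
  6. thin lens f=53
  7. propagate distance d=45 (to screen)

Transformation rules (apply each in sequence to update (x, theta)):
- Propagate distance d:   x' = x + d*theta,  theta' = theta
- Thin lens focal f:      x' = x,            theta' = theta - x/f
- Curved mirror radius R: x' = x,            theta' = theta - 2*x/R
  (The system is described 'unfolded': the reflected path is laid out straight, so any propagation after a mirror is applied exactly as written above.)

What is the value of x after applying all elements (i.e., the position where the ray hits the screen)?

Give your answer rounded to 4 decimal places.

Initial: x=-4.0000 theta=-0.5000
After 1 (propagate distance d=39): x=-23.5000 theta=-0.5000
After 2 (thin lens f=-53): x=-23.5000 theta=-50/53 (≈-0.9434)
After 3 (propagate distance d=9): x=-3391/106 (≈-31.9906) theta=-50/53 (≈-0.9434)
After 4 (thin lens f=-28): x=-3391/106 (≈-31.9906) theta=-6191/2968 (≈-2.0859)
After 5 (propagate distance d=9): x=-150667/2968 (≈-50.7638) theta=-6191/2968 (≈-2.0859)
After 6 (thin lens f=53): x=-150667/2968 (≈-50.7638) theta=-22182/19663 (≈-1.1281)
After 7 (propagate distance d=45 (to screen)): x=-2281553/22472 (≈-101.5287) theta=-22182/19663 (≈-1.1281)
Rounded to 4 decimal places: x = -101.5287

Answer: -101.5287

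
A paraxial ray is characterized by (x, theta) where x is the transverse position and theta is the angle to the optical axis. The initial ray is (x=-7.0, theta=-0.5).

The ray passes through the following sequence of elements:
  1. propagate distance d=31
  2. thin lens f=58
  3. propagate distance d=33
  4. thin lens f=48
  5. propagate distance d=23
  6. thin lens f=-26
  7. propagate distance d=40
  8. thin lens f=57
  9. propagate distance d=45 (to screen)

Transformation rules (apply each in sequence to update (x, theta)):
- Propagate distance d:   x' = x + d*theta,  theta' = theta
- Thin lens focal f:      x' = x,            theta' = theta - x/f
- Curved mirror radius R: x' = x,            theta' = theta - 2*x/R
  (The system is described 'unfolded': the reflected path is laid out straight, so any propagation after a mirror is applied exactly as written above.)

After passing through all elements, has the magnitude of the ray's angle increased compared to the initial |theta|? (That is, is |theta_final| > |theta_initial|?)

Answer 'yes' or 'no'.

Answer: no

Derivation:
Initial: x=-7.0000 theta=-0.5000
After 1 (propagate distance d=31): x=-22.5000 theta=-0.5000
After 2 (thin lens f=58): x=-22.5000 theta=-13/116 (≈-0.1121)
After 3 (propagate distance d=33): x=-3039/116 (≈-26.1983) theta=-13/116 (≈-0.1121)
After 4 (thin lens f=48): x=-3039/116 (≈-26.1983) theta=805/1856 (≈0.4337)
After 5 (propagate distance d=23): x=-30109/1856 (≈-16.2225) theta=805/1856 (≈0.4337)
After 6 (thin lens f=-26): x=-30109/1856 (≈-16.2225) theta=-9179/48256 (≈-0.1902)
After 7 (propagate distance d=40): x=-574997/24128 (≈-23.8311) theta=-9179/48256 (≈-0.1902)
After 8 (thin lens f=57): x=-574997/24128 (≈-23.8311) theta=32989/144768 (≈0.2279)
After 9 (propagate distance d=45 (to screen)): x=-655159/48256 (≈-13.5767) theta=32989/144768 (≈0.2279)
|theta_initial|=0.5000 |theta_final|=32989/144768 (≈0.2279) -> not increased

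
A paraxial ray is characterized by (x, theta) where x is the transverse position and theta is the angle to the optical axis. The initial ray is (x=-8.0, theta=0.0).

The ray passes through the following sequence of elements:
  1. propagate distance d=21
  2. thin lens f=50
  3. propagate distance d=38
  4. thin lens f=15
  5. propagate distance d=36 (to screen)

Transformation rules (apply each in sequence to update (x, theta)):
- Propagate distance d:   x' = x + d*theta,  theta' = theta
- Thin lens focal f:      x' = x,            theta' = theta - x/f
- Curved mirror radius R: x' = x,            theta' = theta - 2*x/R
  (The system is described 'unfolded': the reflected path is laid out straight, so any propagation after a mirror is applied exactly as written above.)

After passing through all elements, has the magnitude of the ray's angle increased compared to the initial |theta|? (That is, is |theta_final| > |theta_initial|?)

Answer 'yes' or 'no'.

Answer: yes

Derivation:
Initial: x=-8.0000 theta=0.0000
After 1 (propagate distance d=21): x=-8.0000 theta=0.0000
After 2 (thin lens f=50): x=-8.0000 theta=0.1600
After 3 (propagate distance d=38): x=-1.9200 theta=0.1600
After 4 (thin lens f=15): x=-1.9200 theta=0.2880
After 5 (propagate distance d=36 (to screen)): x=8.4480 theta=0.2880
|theta_initial|=0.0000 |theta_final|=0.2880 -> increased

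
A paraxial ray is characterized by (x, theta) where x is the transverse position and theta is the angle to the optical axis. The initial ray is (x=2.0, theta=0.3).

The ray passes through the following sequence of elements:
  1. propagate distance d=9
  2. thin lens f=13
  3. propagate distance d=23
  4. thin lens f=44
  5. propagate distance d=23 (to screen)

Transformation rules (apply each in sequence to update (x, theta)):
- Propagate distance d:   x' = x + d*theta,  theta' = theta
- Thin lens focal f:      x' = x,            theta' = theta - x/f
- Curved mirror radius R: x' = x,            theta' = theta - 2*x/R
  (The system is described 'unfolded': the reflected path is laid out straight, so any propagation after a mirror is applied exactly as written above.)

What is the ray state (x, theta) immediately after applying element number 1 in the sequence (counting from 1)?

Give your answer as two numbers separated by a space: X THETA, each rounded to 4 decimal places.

Initial: x=2.0000 theta=0.3000
After 1 (propagate distance d=9): x=4.7000 theta=0.3000
Rounded to 4 decimal places: x = 4.7000, theta = 0.3000

Answer: 4.7000 0.3000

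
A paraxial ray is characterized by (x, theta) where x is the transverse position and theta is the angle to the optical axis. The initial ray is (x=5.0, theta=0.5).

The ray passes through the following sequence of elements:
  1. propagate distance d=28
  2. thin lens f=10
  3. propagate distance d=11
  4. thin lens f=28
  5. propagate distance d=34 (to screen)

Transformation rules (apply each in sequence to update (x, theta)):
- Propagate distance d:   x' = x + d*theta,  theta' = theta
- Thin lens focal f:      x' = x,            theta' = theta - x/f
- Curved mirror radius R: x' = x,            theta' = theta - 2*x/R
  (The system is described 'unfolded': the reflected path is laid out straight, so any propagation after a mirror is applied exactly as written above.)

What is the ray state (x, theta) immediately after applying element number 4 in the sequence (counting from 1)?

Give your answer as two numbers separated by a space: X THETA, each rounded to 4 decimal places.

Answer: 3.6000 -1.5286

Derivation:
Initial: x=5.0000 theta=0.5000
After 1 (propagate distance d=28): x=19.0000 theta=0.5000
After 2 (thin lens f=10): x=19.0000 theta=-1.4000
After 3 (propagate distance d=11): x=3.6000 theta=-1.4000
After 4 (thin lens f=28): x=3.6000 theta=-107/70 (≈-1.5286)
Rounded to 4 decimal places: x = 3.6000, theta = -1.5286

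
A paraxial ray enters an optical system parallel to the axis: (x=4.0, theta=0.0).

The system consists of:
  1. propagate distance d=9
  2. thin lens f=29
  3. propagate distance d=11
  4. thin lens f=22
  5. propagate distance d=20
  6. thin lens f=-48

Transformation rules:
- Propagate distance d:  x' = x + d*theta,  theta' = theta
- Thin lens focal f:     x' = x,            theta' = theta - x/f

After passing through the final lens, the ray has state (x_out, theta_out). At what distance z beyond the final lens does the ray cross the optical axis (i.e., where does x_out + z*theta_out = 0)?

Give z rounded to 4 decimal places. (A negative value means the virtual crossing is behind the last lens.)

Answer: -8.3442

Derivation:
Initial: x=4.0000 theta=0.0000
After 1 (propagate distance d=9): x=4.0000 theta=0.0000
After 2 (thin lens f=29): x=4.0000 theta=-4/29 (≈-0.1379)
After 3 (propagate distance d=11): x=72/29 (≈2.4828) theta=-4/29 (≈-0.1379)
After 4 (thin lens f=22): x=72/29 (≈2.4828) theta=-80/319 (≈-0.2508)
After 5 (propagate distance d=20): x=-808/319 (≈-2.5329) theta=-80/319 (≈-0.2508)
After 6 (thin lens f=-48): x=-808/319 (≈-2.5329) theta=-581/1914 (≈-0.3036)
z_focus = -x_out/theta_out = -(-808/319)/(-581/1914) = -4848/581 ≈ -8.3442
Rounded to 4 decimal places: z = -8.3442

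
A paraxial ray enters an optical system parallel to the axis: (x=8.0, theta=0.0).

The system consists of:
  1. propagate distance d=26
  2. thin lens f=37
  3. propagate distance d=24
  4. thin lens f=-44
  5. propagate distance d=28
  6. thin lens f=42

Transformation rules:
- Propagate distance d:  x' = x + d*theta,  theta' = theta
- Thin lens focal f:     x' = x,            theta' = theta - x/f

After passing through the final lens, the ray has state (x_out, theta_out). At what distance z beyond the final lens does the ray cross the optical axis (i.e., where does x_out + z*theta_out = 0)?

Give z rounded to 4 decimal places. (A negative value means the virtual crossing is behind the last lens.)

Initial: x=8.0000 theta=0.0000
After 1 (propagate distance d=26): x=8.0000 theta=0.0000
After 2 (thin lens f=37): x=8.0000 theta=-8/37 (≈-0.2162)
After 3 (propagate distance d=24): x=104/37 (≈2.8108) theta=-8/37 (≈-0.2162)
After 4 (thin lens f=-44): x=104/37 (≈2.8108) theta=-62/407 (≈-0.1523)
After 5 (propagate distance d=28): x=-16/11 (≈-1.4545) theta=-62/407 (≈-0.1523)
After 6 (thin lens f=42): x=-16/11 (≈-1.4545) theta=-1006/8547 (≈-0.1177)
z_focus = -x_out/theta_out = -(-16/11)/(-1006/8547) = -6216/503 ≈ -12.3579
Rounded to 4 decimal places: z = -12.3579

Answer: -12.3579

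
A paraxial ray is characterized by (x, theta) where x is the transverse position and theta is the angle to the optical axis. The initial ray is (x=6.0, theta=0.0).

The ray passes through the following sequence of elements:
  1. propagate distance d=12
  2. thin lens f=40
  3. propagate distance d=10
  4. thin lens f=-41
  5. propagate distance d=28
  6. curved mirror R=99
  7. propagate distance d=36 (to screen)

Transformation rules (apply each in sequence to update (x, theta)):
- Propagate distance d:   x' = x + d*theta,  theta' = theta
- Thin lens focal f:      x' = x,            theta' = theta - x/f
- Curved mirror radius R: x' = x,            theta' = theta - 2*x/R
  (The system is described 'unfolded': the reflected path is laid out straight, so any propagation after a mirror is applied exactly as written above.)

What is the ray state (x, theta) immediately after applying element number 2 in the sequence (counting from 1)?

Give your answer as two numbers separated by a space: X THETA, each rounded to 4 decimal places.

Initial: x=6.0000 theta=0.0000
After 1 (propagate distance d=12): x=6.0000 theta=0.0000
After 2 (thin lens f=40): x=6.0000 theta=-0.1500
Rounded to 4 decimal places: x = 6.0000, theta = -0.1500

Answer: 6.0000 -0.1500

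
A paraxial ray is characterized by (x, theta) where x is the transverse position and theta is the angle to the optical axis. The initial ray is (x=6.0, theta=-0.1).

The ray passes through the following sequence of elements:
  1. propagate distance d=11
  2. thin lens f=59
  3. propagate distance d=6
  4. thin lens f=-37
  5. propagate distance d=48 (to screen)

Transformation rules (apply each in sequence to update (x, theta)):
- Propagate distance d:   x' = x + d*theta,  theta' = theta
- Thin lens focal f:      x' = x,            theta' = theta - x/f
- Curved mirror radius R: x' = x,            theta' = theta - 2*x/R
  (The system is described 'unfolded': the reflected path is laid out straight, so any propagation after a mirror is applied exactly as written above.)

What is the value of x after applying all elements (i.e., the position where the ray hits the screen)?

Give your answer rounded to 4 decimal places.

Answer: -0.0528

Derivation:
Initial: x=6.0000 theta=-0.1000
After 1 (propagate distance d=11): x=4.9000 theta=-0.1000
After 2 (thin lens f=59): x=4.9000 theta=-54/295 (≈-0.1831)
After 3 (propagate distance d=6): x=2243/590 (≈3.8017) theta=-54/295 (≈-0.1831)
After 4 (thin lens f=-37): x=2243/590 (≈3.8017) theta=-1753/21830 (≈-0.0803)
After 5 (propagate distance d=48 (to screen)): x=-1153/21830 (≈-0.0528) theta=-1753/21830 (≈-0.0803)
Rounded to 4 decimal places: x = -0.0528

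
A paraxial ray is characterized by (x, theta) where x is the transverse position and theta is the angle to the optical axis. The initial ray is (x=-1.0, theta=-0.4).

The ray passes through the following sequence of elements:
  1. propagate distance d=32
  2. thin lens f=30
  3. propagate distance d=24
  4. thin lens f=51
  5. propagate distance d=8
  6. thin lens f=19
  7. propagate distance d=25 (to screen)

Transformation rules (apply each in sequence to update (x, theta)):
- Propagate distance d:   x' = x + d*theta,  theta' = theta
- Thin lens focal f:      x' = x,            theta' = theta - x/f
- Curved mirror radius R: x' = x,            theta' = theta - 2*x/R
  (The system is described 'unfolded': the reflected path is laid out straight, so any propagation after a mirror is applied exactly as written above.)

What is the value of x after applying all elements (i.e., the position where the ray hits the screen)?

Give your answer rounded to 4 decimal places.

Answer: 10.6981

Derivation:
Initial: x=-1.0000 theta=-0.4000
After 1 (propagate distance d=32): x=-13.8000 theta=-0.4000
After 2 (thin lens f=30): x=-13.8000 theta=0.0600
After 3 (propagate distance d=24): x=-12.3600 theta=0.0600
After 4 (thin lens f=51): x=-12.3600 theta=257/850 (≈0.3024)
After 5 (propagate distance d=8): x=-169/17 (≈-9.9412) theta=257/850 (≈0.3024)
After 6 (thin lens f=19): x=-169/17 (≈-9.9412) theta=13333/16150 (≈0.8256)
After 7 (propagate distance d=25 (to screen)): x=6911/646 (≈10.6981) theta=13333/16150 (≈0.8256)
Rounded to 4 decimal places: x = 10.6981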